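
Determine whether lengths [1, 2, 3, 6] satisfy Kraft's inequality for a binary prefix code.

Kraft inequality: Σ 2^(-l_i) ≤ 1 for prefix-free code
Calculating: 2^(-1) + 2^(-2) + 2^(-3) + 2^(-6)
= 0.5 + 0.25 + 0.125 + 0.015625
= 0.8906
Since 0.8906 ≤ 1, prefix-free code exists


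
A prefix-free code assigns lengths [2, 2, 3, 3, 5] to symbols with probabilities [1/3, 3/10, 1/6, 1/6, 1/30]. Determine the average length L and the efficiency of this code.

Average length L = Σ p_i × l_i = 2.4333 bits
Entropy H = 2.0746 bits
Efficiency η = H/L × 100% = 85.26%


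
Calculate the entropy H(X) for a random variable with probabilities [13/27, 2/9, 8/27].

H(X) = -Σ p(x) log₂ p(x)
  -13/27 × log₂(13/27) = 0.5077
  -2/9 × log₂(2/9) = 0.4822
  -8/27 × log₂(8/27) = 0.5200
H(X) = 1.5099 bits


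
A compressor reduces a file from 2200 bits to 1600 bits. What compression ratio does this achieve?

Compression ratio = Original / Compressed
= 2200 / 1600 = 1.38:1


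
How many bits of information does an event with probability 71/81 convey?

Information content I(x) = -log₂(p(x))
I = -log₂(71/81) = -log₂(0.8765)
I = 0.1901 bits


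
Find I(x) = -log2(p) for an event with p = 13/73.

Information content I(x) = -log₂(p(x))
I = -log₂(13/73) = -log₂(0.1781)
I = 2.4894 bits


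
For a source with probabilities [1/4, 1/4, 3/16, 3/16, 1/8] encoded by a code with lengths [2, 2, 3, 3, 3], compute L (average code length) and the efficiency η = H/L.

Average length L = Σ p_i × l_i = 2.5000 bits
Entropy H = 2.2806 bits
Efficiency η = H/L × 100% = 91.23%


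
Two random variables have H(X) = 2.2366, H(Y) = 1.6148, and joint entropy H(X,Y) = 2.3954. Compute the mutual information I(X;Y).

I(X;Y) = H(X) + H(Y) - H(X,Y)
I(X;Y) = 2.2366 + 1.6148 - 2.3954 = 1.456 bits


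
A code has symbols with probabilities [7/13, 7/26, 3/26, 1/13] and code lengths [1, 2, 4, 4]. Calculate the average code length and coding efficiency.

Average length L = Σ p_i × l_i = 1.8462 bits
Entropy H = 1.6347 bits
Efficiency η = H/L × 100% = 88.55%


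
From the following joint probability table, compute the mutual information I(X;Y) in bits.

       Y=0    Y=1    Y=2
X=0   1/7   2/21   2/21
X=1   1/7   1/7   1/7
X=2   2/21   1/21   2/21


H(X) = 1.5452, H(Y) = 1.5751, H(X,Y) = 3.1057
I(X;Y) = H(X) + H(Y) - H(X,Y) = 0.0146 bits


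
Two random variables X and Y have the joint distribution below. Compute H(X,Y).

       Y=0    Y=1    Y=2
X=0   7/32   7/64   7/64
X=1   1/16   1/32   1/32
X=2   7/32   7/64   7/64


H(X,Y) = -Σ p(x,y) log₂ p(x,y)
  p(0,0)=7/32: -0.2188 × log₂(0.2188) = 0.4796
  p(0,1)=7/64: -0.1094 × log₂(0.1094) = 0.3492
  p(0,2)=7/64: -0.1094 × log₂(0.1094) = 0.3492
  p(1,0)=1/16: -0.0625 × log₂(0.0625) = 0.2500
  p(1,1)=1/32: -0.0312 × log₂(0.0312) = 0.1562
  p(1,2)=1/32: -0.0312 × log₂(0.0312) = 0.1562
  p(2,0)=7/32: -0.2188 × log₂(0.2188) = 0.4796
  p(2,1)=7/64: -0.1094 × log₂(0.1094) = 0.3492
  p(2,2)=7/64: -0.1094 × log₂(0.1094) = 0.3492
H(X,Y) = 2.9186 bits


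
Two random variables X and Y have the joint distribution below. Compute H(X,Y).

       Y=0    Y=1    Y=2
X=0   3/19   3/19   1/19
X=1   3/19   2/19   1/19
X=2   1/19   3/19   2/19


H(X,Y) = -Σ p(x,y) log₂ p(x,y)
  p(0,0)=3/19: -0.1579 × log₂(0.1579) = 0.4205
  p(0,1)=3/19: -0.1579 × log₂(0.1579) = 0.4205
  p(0,2)=1/19: -0.0526 × log₂(0.0526) = 0.2236
  p(1,0)=3/19: -0.1579 × log₂(0.1579) = 0.4205
  p(1,1)=2/19: -0.1053 × log₂(0.1053) = 0.3419
  p(1,2)=1/19: -0.0526 × log₂(0.0526) = 0.2236
  p(2,0)=1/19: -0.0526 × log₂(0.0526) = 0.2236
  p(2,1)=3/19: -0.1579 × log₂(0.1579) = 0.4205
  p(2,2)=2/19: -0.1053 × log₂(0.1053) = 0.3419
H(X,Y) = 3.0364 bits


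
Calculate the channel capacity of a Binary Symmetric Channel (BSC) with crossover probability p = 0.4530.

For BSC with error probability p:
C = 1 - H(p) where H(p) is binary entropy
H(0.4530) = -0.4530 × log₂(0.4530) - 0.5470 × log₂(0.5470)
H(p) = 0.9936
C = 1 - 0.9936 = 0.0064 bits/use


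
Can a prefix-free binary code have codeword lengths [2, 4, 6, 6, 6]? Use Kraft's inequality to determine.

Kraft inequality: Σ 2^(-l_i) ≤ 1 for prefix-free code
Calculating: 2^(-2) + 2^(-4) + 2^(-6) + 2^(-6) + 2^(-6)
= 0.25 + 0.0625 + 0.015625 + 0.015625 + 0.015625
= 0.3594
Since 0.3594 ≤ 1, prefix-free code exists


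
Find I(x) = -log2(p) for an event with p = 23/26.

Information content I(x) = -log₂(p(x))
I = -log₂(23/26) = -log₂(0.8846)
I = 0.1769 bits


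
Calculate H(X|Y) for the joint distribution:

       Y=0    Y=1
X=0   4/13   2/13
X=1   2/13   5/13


H(X|Y) = Σ_y p(y) H(X|Y=y)
  p(Y=0) = 6/13, H(X|Y=0) = 0.9183
  p(Y=1) = 7/13, H(X|Y=1) = 0.8631
H(X|Y) = 0.4615×0.9183 + 0.5385×0.8631 = 0.8886 bits


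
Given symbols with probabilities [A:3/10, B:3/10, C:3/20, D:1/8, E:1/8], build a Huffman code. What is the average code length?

Huffman tree construction:
Combine smallest probabilities repeatedly
Resulting codes:
  A: 10 (length 2)
  B: 11 (length 2)
  C: 00 (length 2)
  D: 010 (length 3)
  E: 011 (length 3)
Average length = Σ p(s) × length(s) = 2.2500 bits


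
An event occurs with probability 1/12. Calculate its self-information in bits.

Information content I(x) = -log₂(p(x))
I = -log₂(1/12) = -log₂(0.0833)
I = 3.5850 bits


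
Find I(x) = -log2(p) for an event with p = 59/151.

Information content I(x) = -log₂(p(x))
I = -log₂(59/151) = -log₂(0.3907)
I = 1.3558 bits


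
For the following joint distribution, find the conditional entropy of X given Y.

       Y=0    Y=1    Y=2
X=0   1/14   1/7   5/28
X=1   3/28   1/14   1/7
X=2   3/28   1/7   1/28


H(X|Y) = Σ_y p(y) H(X|Y=y)
  p(Y=0) = 2/7, H(X|Y=0) = 1.5613
  p(Y=1) = 5/14, H(X|Y=1) = 1.5219
  p(Y=2) = 5/14, H(X|Y=2) = 1.3610
H(X|Y) = 0.2857×1.5613 + 0.3571×1.5219 + 0.3571×1.3610 = 1.4757 bits


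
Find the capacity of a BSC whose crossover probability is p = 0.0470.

For BSC with error probability p:
C = 1 - H(p) where H(p) is binary entropy
H(0.0470) = -0.0470 × log₂(0.0470) - 0.9530 × log₂(0.9530)
H(p) = 0.2735
C = 1 - 0.2735 = 0.7265 bits/use


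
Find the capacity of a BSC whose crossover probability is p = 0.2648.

For BSC with error probability p:
C = 1 - H(p) where H(p) is binary entropy
H(0.2648) = -0.2648 × log₂(0.2648) - 0.7352 × log₂(0.7352)
H(p) = 0.8339
C = 1 - 0.8339 = 0.1661 bits/use


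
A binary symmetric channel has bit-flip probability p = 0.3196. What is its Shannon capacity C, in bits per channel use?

For BSC with error probability p:
C = 1 - H(p) where H(p) is binary entropy
H(0.3196) = -0.3196 × log₂(0.3196) - 0.6804 × log₂(0.6804)
H(p) = 0.9039
C = 1 - 0.9039 = 0.0961 bits/use


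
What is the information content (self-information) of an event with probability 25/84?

Information content I(x) = -log₂(p(x))
I = -log₂(25/84) = -log₂(0.2976)
I = 1.7485 bits


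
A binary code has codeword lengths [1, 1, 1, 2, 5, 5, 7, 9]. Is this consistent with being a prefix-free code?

Kraft inequality: Σ 2^(-l_i) ≤ 1 for prefix-free code
Calculating: 2^(-1) + 2^(-1) + 2^(-1) + 2^(-2) + 2^(-5) + 2^(-5) + 2^(-7) + 2^(-9)
= 0.5 + 0.5 + 0.5 + 0.25 + 0.03125 + 0.03125 + 0.0078125 + 0.001953125
= 1.8223
Since 1.8223 > 1, prefix-free code does not exist


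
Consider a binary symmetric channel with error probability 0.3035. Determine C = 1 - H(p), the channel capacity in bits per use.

For BSC with error probability p:
C = 1 - H(p) where H(p) is binary entropy
H(0.3035) = -0.3035 × log₂(0.3035) - 0.6965 × log₂(0.6965)
H(p) = 0.8855
C = 1 - 0.8855 = 0.1145 bits/use


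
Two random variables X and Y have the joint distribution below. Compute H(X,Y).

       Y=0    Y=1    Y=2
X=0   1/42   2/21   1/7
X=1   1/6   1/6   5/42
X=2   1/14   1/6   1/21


H(X,Y) = -Σ p(x,y) log₂ p(x,y)
  p(0,0)=1/42: -0.0238 × log₂(0.0238) = 0.1284
  p(0,1)=2/21: -0.0952 × log₂(0.0952) = 0.3231
  p(0,2)=1/7: -0.1429 × log₂(0.1429) = 0.4011
  p(1,0)=1/6: -0.1667 × log₂(0.1667) = 0.4308
  p(1,1)=1/6: -0.1667 × log₂(0.1667) = 0.4308
  p(1,2)=5/42: -0.1190 × log₂(0.1190) = 0.3655
  p(2,0)=1/14: -0.0714 × log₂(0.0714) = 0.2720
  p(2,1)=1/6: -0.1667 × log₂(0.1667) = 0.4308
  p(2,2)=1/21: -0.0476 × log₂(0.0476) = 0.2092
H(X,Y) = 2.9916 bits


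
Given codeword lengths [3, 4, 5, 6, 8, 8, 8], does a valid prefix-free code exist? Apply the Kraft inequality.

Kraft inequality: Σ 2^(-l_i) ≤ 1 for prefix-free code
Calculating: 2^(-3) + 2^(-4) + 2^(-5) + 2^(-6) + 2^(-8) + 2^(-8) + 2^(-8)
= 0.125 + 0.0625 + 0.03125 + 0.015625 + 0.00390625 + 0.00390625 + 0.00390625
= 0.2461
Since 0.2461 ≤ 1, prefix-free code exists


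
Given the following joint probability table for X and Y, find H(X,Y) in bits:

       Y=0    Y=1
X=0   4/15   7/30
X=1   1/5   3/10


H(X,Y) = -Σ p(x,y) log₂ p(x,y)
  p(0,0)=4/15: -0.2667 × log₂(0.2667) = 0.5085
  p(0,1)=7/30: -0.2333 × log₂(0.2333) = 0.4899
  p(1,0)=1/5: -0.2000 × log₂(0.2000) = 0.4644
  p(1,1)=3/10: -0.3000 × log₂(0.3000) = 0.5211
H(X,Y) = 1.9839 bits


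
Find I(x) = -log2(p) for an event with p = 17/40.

Information content I(x) = -log₂(p(x))
I = -log₂(17/40) = -log₂(0.4250)
I = 1.2345 bits


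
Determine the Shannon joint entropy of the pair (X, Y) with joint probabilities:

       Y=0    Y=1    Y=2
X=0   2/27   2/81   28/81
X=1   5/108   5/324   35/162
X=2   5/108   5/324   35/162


H(X,Y) = -Σ p(x,y) log₂ p(x,y)
  p(0,0)=2/27: -0.0741 × log₂(0.0741) = 0.2781
  p(0,1)=2/81: -0.0247 × log₂(0.0247) = 0.1318
  p(0,2)=28/81: -0.3457 × log₂(0.3457) = 0.5298
  p(1,0)=5/108: -0.0463 × log₂(0.0463) = 0.2052
  p(1,1)=5/324: -0.0154 × log₂(0.0154) = 0.0929
  p(1,2)=35/162: -0.2160 × log₂(0.2160) = 0.4776
  p(2,0)=5/108: -0.0463 × log₂(0.0463) = 0.2052
  p(2,1)=5/324: -0.0154 × log₂(0.0154) = 0.0929
  p(2,2)=35/162: -0.2160 × log₂(0.2160) = 0.4776
H(X,Y) = 2.4911 bits


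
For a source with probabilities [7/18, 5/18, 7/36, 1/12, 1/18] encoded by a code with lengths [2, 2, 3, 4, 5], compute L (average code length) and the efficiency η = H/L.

Average length L = Σ p_i × l_i = 2.5278 bits
Entropy H = 2.0330 bits
Efficiency η = H/L × 100% = 80.43%


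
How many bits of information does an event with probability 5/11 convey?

Information content I(x) = -log₂(p(x))
I = -log₂(5/11) = -log₂(0.4545)
I = 1.1375 bits


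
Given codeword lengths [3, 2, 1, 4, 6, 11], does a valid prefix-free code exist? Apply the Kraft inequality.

Kraft inequality: Σ 2^(-l_i) ≤ 1 for prefix-free code
Calculating: 2^(-3) + 2^(-2) + 2^(-1) + 2^(-4) + 2^(-6) + 2^(-11)
= 0.125 + 0.25 + 0.5 + 0.0625 + 0.015625 + 0.00048828125
= 0.9536
Since 0.9536 ≤ 1, prefix-free code exists


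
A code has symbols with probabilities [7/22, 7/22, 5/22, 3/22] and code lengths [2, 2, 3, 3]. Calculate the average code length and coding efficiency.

Average length L = Σ p_i × l_i = 2.3636 bits
Entropy H = 1.9291 bits
Efficiency η = H/L × 100% = 81.62%


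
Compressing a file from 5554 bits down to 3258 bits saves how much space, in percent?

Space savings = (1 - Compressed/Original) × 100%
= (1 - 3258/5554) × 100%
= 41.34%


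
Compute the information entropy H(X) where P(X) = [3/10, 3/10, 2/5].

H(X) = -Σ p(x) log₂ p(x)
  -3/10 × log₂(3/10) = 0.5211
  -3/10 × log₂(3/10) = 0.5211
  -2/5 × log₂(2/5) = 0.5288
H(X) = 1.5710 bits


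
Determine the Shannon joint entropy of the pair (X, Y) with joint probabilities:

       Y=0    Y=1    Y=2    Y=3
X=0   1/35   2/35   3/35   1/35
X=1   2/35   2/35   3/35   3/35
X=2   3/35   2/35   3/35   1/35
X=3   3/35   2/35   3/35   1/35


H(X,Y) = -Σ p(x,y) log₂ p(x,y)
  p(0,0)=1/35: -0.0286 × log₂(0.0286) = 0.1466
  p(0,1)=2/35: -0.0571 × log₂(0.0571) = 0.2360
  p(0,2)=3/35: -0.0857 × log₂(0.0857) = 0.3038
  p(0,3)=1/35: -0.0286 × log₂(0.0286) = 0.1466
  p(1,0)=2/35: -0.0571 × log₂(0.0571) = 0.2360
  p(1,1)=2/35: -0.0571 × log₂(0.0571) = 0.2360
  p(1,2)=3/35: -0.0857 × log₂(0.0857) = 0.3038
  p(1,3)=3/35: -0.0857 × log₂(0.0857) = 0.3038
  p(2,0)=3/35: -0.0857 × log₂(0.0857) = 0.3038
  p(2,1)=2/35: -0.0571 × log₂(0.0571) = 0.2360
  p(2,2)=3/35: -0.0857 × log₂(0.0857) = 0.3038
  p(2,3)=1/35: -0.0286 × log₂(0.0286) = 0.1466
  p(3,0)=3/35: -0.0857 × log₂(0.0857) = 0.3038
  p(3,1)=2/35: -0.0571 × log₂(0.0571) = 0.2360
  p(3,2)=3/35: -0.0857 × log₂(0.0857) = 0.3038
  p(3,3)=1/35: -0.0286 × log₂(0.0286) = 0.1466
H(X,Y) = 3.8926 bits


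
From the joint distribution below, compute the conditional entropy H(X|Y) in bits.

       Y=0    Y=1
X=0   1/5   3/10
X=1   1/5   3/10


H(X|Y) = Σ_y p(y) H(X|Y=y)
  p(Y=0) = 2/5, H(X|Y=0) = 1.0000
  p(Y=1) = 3/5, H(X|Y=1) = 1.0000
H(X|Y) = 0.4000×1.0000 + 0.6000×1.0000 = 1.0000 bits


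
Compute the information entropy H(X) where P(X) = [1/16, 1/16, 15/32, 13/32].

H(X) = -Σ p(x) log₂ p(x)
  -1/16 × log₂(1/16) = 0.2500
  -1/16 × log₂(1/16) = 0.2500
  -15/32 × log₂(15/32) = 0.5124
  -13/32 × log₂(13/32) = 0.5279
H(X) = 1.5403 bits


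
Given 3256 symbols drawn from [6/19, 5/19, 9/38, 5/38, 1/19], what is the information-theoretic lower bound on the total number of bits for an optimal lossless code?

Entropy H = 2.1327 bits/symbol
Minimum bits = H × n = 2.1327 × 3256
= 6944.14 bits


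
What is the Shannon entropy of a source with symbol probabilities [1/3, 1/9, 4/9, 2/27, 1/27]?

H(X) = -Σ p(x) log₂ p(x)
  -1/3 × log₂(1/3) = 0.5283
  -1/9 × log₂(1/9) = 0.3522
  -4/9 × log₂(4/9) = 0.5200
  -2/27 × log₂(2/27) = 0.2781
  -1/27 × log₂(1/27) = 0.1761
H(X) = 1.8547 bits


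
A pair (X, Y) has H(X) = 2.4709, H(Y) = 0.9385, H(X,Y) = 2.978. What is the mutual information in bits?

I(X;Y) = H(X) + H(Y) - H(X,Y)
I(X;Y) = 2.4709 + 0.9385 - 2.978 = 0.4314 bits


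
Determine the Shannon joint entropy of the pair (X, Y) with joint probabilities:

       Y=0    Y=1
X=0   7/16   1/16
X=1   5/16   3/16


H(X,Y) = -Σ p(x,y) log₂ p(x,y)
  p(0,0)=7/16: -0.4375 × log₂(0.4375) = 0.5218
  p(0,1)=1/16: -0.0625 × log₂(0.0625) = 0.2500
  p(1,0)=5/16: -0.3125 × log₂(0.3125) = 0.5244
  p(1,1)=3/16: -0.1875 × log₂(0.1875) = 0.4528
H(X,Y) = 1.7490 bits


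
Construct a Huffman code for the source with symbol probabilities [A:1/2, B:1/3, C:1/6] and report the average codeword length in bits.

Huffman tree construction:
Combine smallest probabilities repeatedly
Resulting codes:
  A: 0 (length 1)
  B: 11 (length 2)
  C: 10 (length 2)
Average length = Σ p(s) × length(s) = 1.5000 bits


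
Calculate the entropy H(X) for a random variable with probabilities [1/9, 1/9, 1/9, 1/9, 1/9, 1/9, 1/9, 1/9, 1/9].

H(X) = -Σ p(x) log₂ p(x)
  -1/9 × log₂(1/9) = 0.3522
  -1/9 × log₂(1/9) = 0.3522
  -1/9 × log₂(1/9) = 0.3522
  -1/9 × log₂(1/9) = 0.3522
  -1/9 × log₂(1/9) = 0.3522
  -1/9 × log₂(1/9) = 0.3522
  -1/9 × log₂(1/9) = 0.3522
  -1/9 × log₂(1/9) = 0.3522
  -1/9 × log₂(1/9) = 0.3522
H(X) = 3.1699 bits


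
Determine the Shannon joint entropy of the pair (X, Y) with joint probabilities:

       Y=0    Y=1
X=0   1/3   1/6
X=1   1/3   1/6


H(X,Y) = -Σ p(x,y) log₂ p(x,y)
  p(0,0)=1/3: -0.3333 × log₂(0.3333) = 0.5283
  p(0,1)=1/6: -0.1667 × log₂(0.1667) = 0.4308
  p(1,0)=1/3: -0.3333 × log₂(0.3333) = 0.5283
  p(1,1)=1/6: -0.1667 × log₂(0.1667) = 0.4308
H(X,Y) = 1.9183 bits


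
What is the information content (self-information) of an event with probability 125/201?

Information content I(x) = -log₂(p(x))
I = -log₂(125/201) = -log₂(0.6219)
I = 0.6853 bits


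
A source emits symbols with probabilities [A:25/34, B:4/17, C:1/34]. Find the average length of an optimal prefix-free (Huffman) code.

Huffman tree construction:
Combine smallest probabilities repeatedly
Resulting codes:
  A: 1 (length 1)
  B: 01 (length 2)
  C: 00 (length 2)
Average length = Σ p(s) × length(s) = 1.2647 bits


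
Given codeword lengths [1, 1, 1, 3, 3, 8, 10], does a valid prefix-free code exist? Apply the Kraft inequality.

Kraft inequality: Σ 2^(-l_i) ≤ 1 for prefix-free code
Calculating: 2^(-1) + 2^(-1) + 2^(-1) + 2^(-3) + 2^(-3) + 2^(-8) + 2^(-10)
= 0.5 + 0.5 + 0.5 + 0.125 + 0.125 + 0.00390625 + 0.0009765625
= 1.7549
Since 1.7549 > 1, prefix-free code does not exist


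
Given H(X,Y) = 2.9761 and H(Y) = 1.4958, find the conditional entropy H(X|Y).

Chain rule: H(X,Y) = H(X|Y) + H(Y)
H(X|Y) = H(X,Y) - H(Y) = 2.9761 - 1.4958 = 1.4803 bits


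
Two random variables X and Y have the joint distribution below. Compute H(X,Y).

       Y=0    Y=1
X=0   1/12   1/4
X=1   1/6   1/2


H(X,Y) = -Σ p(x,y) log₂ p(x,y)
  p(0,0)=1/12: -0.0833 × log₂(0.0833) = 0.2987
  p(0,1)=1/4: -0.2500 × log₂(0.2500) = 0.5000
  p(1,0)=1/6: -0.1667 × log₂(0.1667) = 0.4308
  p(1,1)=1/2: -0.5000 × log₂(0.5000) = 0.5000
H(X,Y) = 1.7296 bits


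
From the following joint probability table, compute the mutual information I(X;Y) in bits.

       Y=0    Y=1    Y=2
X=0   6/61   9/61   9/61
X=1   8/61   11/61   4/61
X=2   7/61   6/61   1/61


H(X) = 1.5474, H(Y) = 1.5413, H(X,Y) = 3.0163
I(X;Y) = H(X) + H(Y) - H(X,Y) = 0.0725 bits


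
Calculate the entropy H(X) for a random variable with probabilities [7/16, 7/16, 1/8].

H(X) = -Σ p(x) log₂ p(x)
  -7/16 × log₂(7/16) = 0.5218
  -7/16 × log₂(7/16) = 0.5218
  -1/8 × log₂(1/8) = 0.3750
H(X) = 1.4186 bits


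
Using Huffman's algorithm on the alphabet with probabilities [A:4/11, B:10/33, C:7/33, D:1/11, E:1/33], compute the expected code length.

Huffman tree construction:
Combine smallest probabilities repeatedly
Resulting codes:
  A: 0 (length 1)
  B: 10 (length 2)
  C: 111 (length 3)
  D: 1101 (length 4)
  E: 1100 (length 4)
Average length = Σ p(s) × length(s) = 2.0909 bits


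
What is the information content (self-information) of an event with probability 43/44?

Information content I(x) = -log₂(p(x))
I = -log₂(43/44) = -log₂(0.9773)
I = 0.0332 bits


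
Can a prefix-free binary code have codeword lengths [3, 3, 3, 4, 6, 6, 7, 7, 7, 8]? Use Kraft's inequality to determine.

Kraft inequality: Σ 2^(-l_i) ≤ 1 for prefix-free code
Calculating: 2^(-3) + 2^(-3) + 2^(-3) + 2^(-4) + 2^(-6) + 2^(-6) + 2^(-7) + 2^(-7) + 2^(-7) + 2^(-8)
= 0.125 + 0.125 + 0.125 + 0.0625 + 0.015625 + 0.015625 + 0.0078125 + 0.0078125 + 0.0078125 + 0.00390625
= 0.4961
Since 0.4961 ≤ 1, prefix-free code exists


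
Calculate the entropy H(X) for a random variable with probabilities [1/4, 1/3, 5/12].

H(X) = -Σ p(x) log₂ p(x)
  -1/4 × log₂(1/4) = 0.5000
  -1/3 × log₂(1/3) = 0.5283
  -5/12 × log₂(5/12) = 0.5263
H(X) = 1.5546 bits


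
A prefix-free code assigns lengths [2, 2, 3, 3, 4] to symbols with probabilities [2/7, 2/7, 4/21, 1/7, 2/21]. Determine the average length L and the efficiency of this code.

Average length L = Σ p_i × l_i = 2.5238 bits
Entropy H = 2.2126 bits
Efficiency η = H/L × 100% = 87.67%


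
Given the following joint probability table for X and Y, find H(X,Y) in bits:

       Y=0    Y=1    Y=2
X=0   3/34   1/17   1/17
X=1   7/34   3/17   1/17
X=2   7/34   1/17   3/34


H(X,Y) = -Σ p(x,y) log₂ p(x,y)
  p(0,0)=3/34: -0.0882 × log₂(0.0882) = 0.3090
  p(0,1)=1/17: -0.0588 × log₂(0.0588) = 0.2404
  p(0,2)=1/17: -0.0588 × log₂(0.0588) = 0.2404
  p(1,0)=7/34: -0.2059 × log₂(0.2059) = 0.4694
  p(1,1)=3/17: -0.1765 × log₂(0.1765) = 0.4416
  p(1,2)=1/17: -0.0588 × log₂(0.0588) = 0.2404
  p(2,0)=7/34: -0.2059 × log₂(0.2059) = 0.4694
  p(2,1)=1/17: -0.0588 × log₂(0.0588) = 0.2404
  p(2,2)=3/34: -0.0882 × log₂(0.0882) = 0.3090
H(X,Y) = 2.9603 bits


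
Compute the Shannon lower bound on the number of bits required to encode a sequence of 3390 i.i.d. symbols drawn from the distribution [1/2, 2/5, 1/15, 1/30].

Entropy H = 1.4528 bits/symbol
Minimum bits = H × n = 1.4528 × 3390
= 4924.97 bits


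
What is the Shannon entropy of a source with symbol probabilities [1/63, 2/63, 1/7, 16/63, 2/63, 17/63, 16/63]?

H(X) = -Σ p(x) log₂ p(x)
  -1/63 × log₂(1/63) = 0.0949
  -2/63 × log₂(2/63) = 0.1580
  -1/7 × log₂(1/7) = 0.4011
  -16/63 × log₂(16/63) = 0.5022
  -2/63 × log₂(2/63) = 0.1580
  -17/63 × log₂(17/63) = 0.5100
  -16/63 × log₂(16/63) = 0.5022
H(X) = 2.3262 bits


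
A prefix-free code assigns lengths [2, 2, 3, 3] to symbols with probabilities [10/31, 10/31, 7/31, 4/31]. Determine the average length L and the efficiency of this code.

Average length L = Σ p_i × l_i = 2.3548 bits
Entropy H = 1.9190 bits
Efficiency η = H/L × 100% = 81.49%


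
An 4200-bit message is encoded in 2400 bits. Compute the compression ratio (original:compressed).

Compression ratio = Original / Compressed
= 4200 / 2400 = 1.75:1


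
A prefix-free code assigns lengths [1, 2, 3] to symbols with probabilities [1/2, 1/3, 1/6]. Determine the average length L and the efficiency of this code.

Average length L = Σ p_i × l_i = 1.6667 bits
Entropy H = 1.4591 bits
Efficiency η = H/L × 100% = 87.55%


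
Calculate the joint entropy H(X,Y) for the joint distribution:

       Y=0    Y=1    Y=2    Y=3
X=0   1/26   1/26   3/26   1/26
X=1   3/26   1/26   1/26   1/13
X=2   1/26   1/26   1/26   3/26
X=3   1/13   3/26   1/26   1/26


H(X,Y) = -Σ p(x,y) log₂ p(x,y)
  p(0,0)=1/26: -0.0385 × log₂(0.0385) = 0.1808
  p(0,1)=1/26: -0.0385 × log₂(0.0385) = 0.1808
  p(0,2)=3/26: -0.1154 × log₂(0.1154) = 0.3595
  p(0,3)=1/26: -0.0385 × log₂(0.0385) = 0.1808
  p(1,0)=3/26: -0.1154 × log₂(0.1154) = 0.3595
  p(1,1)=1/26: -0.0385 × log₂(0.0385) = 0.1808
  p(1,2)=1/26: -0.0385 × log₂(0.0385) = 0.1808
  p(1,3)=1/13: -0.0769 × log₂(0.0769) = 0.2846
  p(2,0)=1/26: -0.0385 × log₂(0.0385) = 0.1808
  p(2,1)=1/26: -0.0385 × log₂(0.0385) = 0.1808
  p(2,2)=1/26: -0.0385 × log₂(0.0385) = 0.1808
  p(2,3)=3/26: -0.1154 × log₂(0.1154) = 0.3595
  p(3,0)=1/13: -0.0769 × log₂(0.0769) = 0.2846
  p(3,1)=3/26: -0.1154 × log₂(0.1154) = 0.3595
  p(3,2)=1/26: -0.0385 × log₂(0.0385) = 0.1808
  p(3,3)=1/26: -0.0385 × log₂(0.0385) = 0.1808
H(X,Y) = 3.8151 bits


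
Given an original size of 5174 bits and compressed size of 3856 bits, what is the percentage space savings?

Space savings = (1 - Compressed/Original) × 100%
= (1 - 3856/5174) × 100%
= 25.47%


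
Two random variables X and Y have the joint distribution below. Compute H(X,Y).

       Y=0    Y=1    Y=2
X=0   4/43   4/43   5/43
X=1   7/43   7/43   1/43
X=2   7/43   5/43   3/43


H(X,Y) = -Σ p(x,y) log₂ p(x,y)
  p(0,0)=4/43: -0.0930 × log₂(0.0930) = 0.3187
  p(0,1)=4/43: -0.0930 × log₂(0.0930) = 0.3187
  p(0,2)=5/43: -0.1163 × log₂(0.1163) = 0.3610
  p(1,0)=7/43: -0.1628 × log₂(0.1628) = 0.4263
  p(1,1)=7/43: -0.1628 × log₂(0.1628) = 0.4263
  p(1,2)=1/43: -0.0233 × log₂(0.0233) = 0.1262
  p(2,0)=7/43: -0.1628 × log₂(0.1628) = 0.4263
  p(2,1)=5/43: -0.1163 × log₂(0.1163) = 0.3610
  p(2,2)=3/43: -0.0698 × log₂(0.0698) = 0.2680
H(X,Y) = 3.0326 bits


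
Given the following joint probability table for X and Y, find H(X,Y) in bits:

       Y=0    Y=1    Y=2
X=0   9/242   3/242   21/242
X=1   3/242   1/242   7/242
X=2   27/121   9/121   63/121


H(X,Y) = -Σ p(x,y) log₂ p(x,y)
  p(0,0)=9/242: -0.0372 × log₂(0.0372) = 0.1766
  p(0,1)=3/242: -0.0124 × log₂(0.0124) = 0.0785
  p(0,2)=21/242: -0.0868 × log₂(0.0868) = 0.3060
  p(1,0)=3/242: -0.0124 × log₂(0.0124) = 0.0785
  p(1,1)=1/242: -0.0041 × log₂(0.0041) = 0.0327
  p(1,2)=7/242: -0.0289 × log₂(0.0289) = 0.1479
  p(2,0)=27/121: -0.2231 × log₂(0.2231) = 0.4829
  p(2,1)=9/121: -0.0744 × log₂(0.0744) = 0.2788
  p(2,2)=63/121: -0.5207 × log₂(0.5207) = 0.4902
H(X,Y) = 2.0722 bits


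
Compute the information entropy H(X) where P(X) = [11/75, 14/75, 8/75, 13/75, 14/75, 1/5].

H(X) = -Σ p(x) log₂ p(x)
  -11/75 × log₂(11/75) = 0.4062
  -14/75 × log₂(14/75) = 0.4520
  -8/75 × log₂(8/75) = 0.3444
  -13/75 × log₂(13/75) = 0.4383
  -14/75 × log₂(14/75) = 0.4520
  -1/5 × log₂(1/5) = 0.4644
H(X) = 2.5572 bits


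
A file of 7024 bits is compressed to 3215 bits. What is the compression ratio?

Compression ratio = Original / Compressed
= 7024 / 3215 = 2.18:1


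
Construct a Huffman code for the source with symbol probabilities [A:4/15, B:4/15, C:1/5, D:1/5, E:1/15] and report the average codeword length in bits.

Huffman tree construction:
Combine smallest probabilities repeatedly
Resulting codes:
  A: 01 (length 2)
  B: 10 (length 2)
  C: 111 (length 3)
  D: 00 (length 2)
  E: 110 (length 3)
Average length = Σ p(s) × length(s) = 2.2667 bits


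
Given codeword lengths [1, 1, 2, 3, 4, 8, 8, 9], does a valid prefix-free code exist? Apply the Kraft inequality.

Kraft inequality: Σ 2^(-l_i) ≤ 1 for prefix-free code
Calculating: 2^(-1) + 2^(-1) + 2^(-2) + 2^(-3) + 2^(-4) + 2^(-8) + 2^(-8) + 2^(-9)
= 0.5 + 0.5 + 0.25 + 0.125 + 0.0625 + 0.00390625 + 0.00390625 + 0.001953125
= 1.4473
Since 1.4473 > 1, prefix-free code does not exist


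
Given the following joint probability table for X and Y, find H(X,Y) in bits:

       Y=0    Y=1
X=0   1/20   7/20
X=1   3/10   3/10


H(X,Y) = -Σ p(x,y) log₂ p(x,y)
  p(0,0)=1/20: -0.0500 × log₂(0.0500) = 0.2161
  p(0,1)=7/20: -0.3500 × log₂(0.3500) = 0.5301
  p(1,0)=3/10: -0.3000 × log₂(0.3000) = 0.5211
  p(1,1)=3/10: -0.3000 × log₂(0.3000) = 0.5211
H(X,Y) = 1.7884 bits


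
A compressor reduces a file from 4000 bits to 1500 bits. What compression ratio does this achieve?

Compression ratio = Original / Compressed
= 4000 / 1500 = 2.67:1


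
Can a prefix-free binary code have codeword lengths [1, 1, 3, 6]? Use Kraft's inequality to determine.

Kraft inequality: Σ 2^(-l_i) ≤ 1 for prefix-free code
Calculating: 2^(-1) + 2^(-1) + 2^(-3) + 2^(-6)
= 0.5 + 0.5 + 0.125 + 0.015625
= 1.1406
Since 1.1406 > 1, prefix-free code does not exist


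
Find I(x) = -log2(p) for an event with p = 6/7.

Information content I(x) = -log₂(p(x))
I = -log₂(6/7) = -log₂(0.8571)
I = 0.2224 bits


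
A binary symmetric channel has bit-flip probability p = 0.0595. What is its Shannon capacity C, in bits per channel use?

For BSC with error probability p:
C = 1 - H(p) where H(p) is binary entropy
H(0.0595) = -0.0595 × log₂(0.0595) - 0.9405 × log₂(0.9405)
H(p) = 0.3255
C = 1 - 0.3255 = 0.6745 bits/use


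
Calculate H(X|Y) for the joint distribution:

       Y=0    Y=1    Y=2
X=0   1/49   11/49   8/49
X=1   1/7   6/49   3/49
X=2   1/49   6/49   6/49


H(X|Y) = Σ_y p(y) H(X|Y=y)
  p(Y=0) = 9/49, H(X|Y=0) = 0.9864
  p(Y=1) = 23/49, H(X|Y=1) = 1.5204
  p(Y=2) = 17/49, H(X|Y=2) = 1.4837
H(X|Y) = 0.1837×0.9864 + 0.4694×1.5204 + 0.3469×1.4837 = 1.4096 bits


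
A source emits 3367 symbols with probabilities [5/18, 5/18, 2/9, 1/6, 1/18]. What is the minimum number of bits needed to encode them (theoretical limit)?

Entropy H = 2.1714 bits/symbol
Minimum bits = H × n = 2.1714 × 3367
= 7310.97 bits


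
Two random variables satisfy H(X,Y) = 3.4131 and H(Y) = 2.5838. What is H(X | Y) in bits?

Chain rule: H(X,Y) = H(X|Y) + H(Y)
H(X|Y) = H(X,Y) - H(Y) = 3.4131 - 2.5838 = 0.8293 bits


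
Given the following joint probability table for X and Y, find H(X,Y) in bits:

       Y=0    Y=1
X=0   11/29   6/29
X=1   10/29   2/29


H(X,Y) = -Σ p(x,y) log₂ p(x,y)
  p(0,0)=11/29: -0.3793 × log₂(0.3793) = 0.5305
  p(0,1)=6/29: -0.2069 × log₂(0.2069) = 0.4703
  p(1,0)=10/29: -0.3448 × log₂(0.3448) = 0.5297
  p(1,1)=2/29: -0.0690 × log₂(0.0690) = 0.2661
H(X,Y) = 1.7965 bits


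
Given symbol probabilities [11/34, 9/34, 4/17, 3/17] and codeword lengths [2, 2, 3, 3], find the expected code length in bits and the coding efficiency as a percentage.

Average length L = Σ p_i × l_i = 2.4118 bits
Entropy H = 1.9671 bits
Efficiency η = H/L × 100% = 81.56%


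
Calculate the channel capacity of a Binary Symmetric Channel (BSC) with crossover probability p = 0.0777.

For BSC with error probability p:
C = 1 - H(p) where H(p) is binary entropy
H(0.0777) = -0.0777 × log₂(0.0777) - 0.9223 × log₂(0.9223)
H(p) = 0.3940
C = 1 - 0.3940 = 0.6060 bits/use


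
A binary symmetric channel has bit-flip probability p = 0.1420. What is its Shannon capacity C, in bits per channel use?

For BSC with error probability p:
C = 1 - H(p) where H(p) is binary entropy
H(0.1420) = -0.1420 × log₂(0.1420) - 0.8580 × log₂(0.8580)
H(p) = 0.5895
C = 1 - 0.5895 = 0.4105 bits/use


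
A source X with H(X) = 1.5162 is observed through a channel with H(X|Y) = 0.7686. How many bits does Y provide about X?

I(X;Y) = H(X) - H(X|Y)
I(X;Y) = 1.5162 - 0.7686 = 0.7476 bits


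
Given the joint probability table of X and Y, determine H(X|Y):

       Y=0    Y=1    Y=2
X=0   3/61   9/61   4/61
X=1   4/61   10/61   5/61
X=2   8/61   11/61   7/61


H(X|Y) = Σ_y p(y) H(X|Y=y)
  p(Y=0) = 15/61, H(X|Y=0) = 1.4566
  p(Y=1) = 30/61, H(X|Y=1) = 1.5801
  p(Y=2) = 16/61, H(X|Y=2) = 1.5462
H(X|Y) = 0.2459×1.4566 + 0.4918×1.5801 + 0.2623×1.5462 = 1.5408 bits


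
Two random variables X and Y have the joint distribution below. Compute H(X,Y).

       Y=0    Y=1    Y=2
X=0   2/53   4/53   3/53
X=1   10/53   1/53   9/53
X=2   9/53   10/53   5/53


H(X,Y) = -Σ p(x,y) log₂ p(x,y)
  p(0,0)=2/53: -0.0377 × log₂(0.0377) = 0.1784
  p(0,1)=4/53: -0.0755 × log₂(0.0755) = 0.2814
  p(0,2)=3/53: -0.0566 × log₂(0.0566) = 0.2345
  p(1,0)=10/53: -0.1887 × log₂(0.1887) = 0.4540
  p(1,1)=1/53: -0.0189 × log₂(0.0189) = 0.1081
  p(1,2)=9/53: -0.1698 × log₂(0.1698) = 0.4344
  p(2,0)=9/53: -0.1698 × log₂(0.1698) = 0.4344
  p(2,1)=10/53: -0.1887 × log₂(0.1887) = 0.4540
  p(2,2)=5/53: -0.0943 × log₂(0.0943) = 0.3213
H(X,Y) = 2.9003 bits


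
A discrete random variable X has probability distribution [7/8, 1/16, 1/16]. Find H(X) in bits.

H(X) = -Σ p(x) log₂ p(x)
  -7/8 × log₂(7/8) = 0.1686
  -1/16 × log₂(1/16) = 0.2500
  -1/16 × log₂(1/16) = 0.2500
H(X) = 0.6686 bits


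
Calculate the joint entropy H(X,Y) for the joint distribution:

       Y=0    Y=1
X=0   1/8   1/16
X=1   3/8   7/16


H(X,Y) = -Σ p(x,y) log₂ p(x,y)
  p(0,0)=1/8: -0.1250 × log₂(0.1250) = 0.3750
  p(0,1)=1/16: -0.0625 × log₂(0.0625) = 0.2500
  p(1,0)=3/8: -0.3750 × log₂(0.3750) = 0.5306
  p(1,1)=7/16: -0.4375 × log₂(0.4375) = 0.5218
H(X,Y) = 1.6774 bits


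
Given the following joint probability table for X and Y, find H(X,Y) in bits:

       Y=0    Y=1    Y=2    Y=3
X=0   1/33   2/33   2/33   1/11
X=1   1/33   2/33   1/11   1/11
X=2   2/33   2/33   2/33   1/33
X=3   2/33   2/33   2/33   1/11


H(X,Y) = -Σ p(x,y) log₂ p(x,y)
  p(0,0)=1/33: -0.0303 × log₂(0.0303) = 0.1529
  p(0,1)=2/33: -0.0606 × log₂(0.0606) = 0.2451
  p(0,2)=2/33: -0.0606 × log₂(0.0606) = 0.2451
  p(0,3)=1/11: -0.0909 × log₂(0.0909) = 0.3145
  p(1,0)=1/33: -0.0303 × log₂(0.0303) = 0.1529
  p(1,1)=2/33: -0.0606 × log₂(0.0606) = 0.2451
  p(1,2)=1/11: -0.0909 × log₂(0.0909) = 0.3145
  p(1,3)=1/11: -0.0909 × log₂(0.0909) = 0.3145
  p(2,0)=2/33: -0.0606 × log₂(0.0606) = 0.2451
  p(2,1)=2/33: -0.0606 × log₂(0.0606) = 0.2451
  p(2,2)=2/33: -0.0606 × log₂(0.0606) = 0.2451
  p(2,3)=1/33: -0.0303 × log₂(0.0303) = 0.1529
  p(3,0)=2/33: -0.0606 × log₂(0.0606) = 0.2451
  p(3,1)=2/33: -0.0606 × log₂(0.0606) = 0.2451
  p(3,2)=2/33: -0.0606 × log₂(0.0606) = 0.2451
  p(3,3)=1/11: -0.0909 × log₂(0.0909) = 0.3145
H(X,Y) = 3.9226 bits


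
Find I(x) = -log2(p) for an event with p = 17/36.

Information content I(x) = -log₂(p(x))
I = -log₂(17/36) = -log₂(0.4722)
I = 1.0825 bits


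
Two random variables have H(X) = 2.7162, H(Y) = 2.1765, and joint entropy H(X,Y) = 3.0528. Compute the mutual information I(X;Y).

I(X;Y) = H(X) + H(Y) - H(X,Y)
I(X;Y) = 2.7162 + 2.1765 - 3.0528 = 1.8399 bits


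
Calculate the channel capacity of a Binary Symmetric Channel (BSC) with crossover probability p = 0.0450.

For BSC with error probability p:
C = 1 - H(p) where H(p) is binary entropy
H(0.0450) = -0.0450 × log₂(0.0450) - 0.9550 × log₂(0.9550)
H(p) = 0.2648
C = 1 - 0.2648 = 0.7352 bits/use


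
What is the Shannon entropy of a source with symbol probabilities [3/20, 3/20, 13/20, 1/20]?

H(X) = -Σ p(x) log₂ p(x)
  -3/20 × log₂(3/20) = 0.4105
  -3/20 × log₂(3/20) = 0.4105
  -13/20 × log₂(13/20) = 0.4040
  -1/20 × log₂(1/20) = 0.2161
H(X) = 1.4412 bits


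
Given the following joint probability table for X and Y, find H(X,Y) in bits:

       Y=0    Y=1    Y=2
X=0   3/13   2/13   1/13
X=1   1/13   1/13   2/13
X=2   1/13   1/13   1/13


H(X,Y) = -Σ p(x,y) log₂ p(x,y)
  p(0,0)=3/13: -0.2308 × log₂(0.2308) = 0.4882
  p(0,1)=2/13: -0.1538 × log₂(0.1538) = 0.4155
  p(0,2)=1/13: -0.0769 × log₂(0.0769) = 0.2846
  p(1,0)=1/13: -0.0769 × log₂(0.0769) = 0.2846
  p(1,1)=1/13: -0.0769 × log₂(0.0769) = 0.2846
  p(1,2)=2/13: -0.1538 × log₂(0.1538) = 0.4155
  p(2,0)=1/13: -0.0769 × log₂(0.0769) = 0.2846
  p(2,1)=1/13: -0.0769 × log₂(0.0769) = 0.2846
  p(2,2)=1/13: -0.0769 × log₂(0.0769) = 0.2846
H(X,Y) = 3.0270 bits


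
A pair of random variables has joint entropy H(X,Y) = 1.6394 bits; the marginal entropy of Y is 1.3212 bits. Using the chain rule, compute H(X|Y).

Chain rule: H(X,Y) = H(X|Y) + H(Y)
H(X|Y) = H(X,Y) - H(Y) = 1.6394 - 1.3212 = 0.3182 bits


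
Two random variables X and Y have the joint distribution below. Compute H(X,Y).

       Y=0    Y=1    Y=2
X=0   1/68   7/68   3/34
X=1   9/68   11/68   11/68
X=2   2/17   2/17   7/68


H(X,Y) = -Σ p(x,y) log₂ p(x,y)
  p(0,0)=1/68: -0.0147 × log₂(0.0147) = 0.0895
  p(0,1)=7/68: -0.1029 × log₂(0.1029) = 0.3377
  p(0,2)=3/34: -0.0882 × log₂(0.0882) = 0.3090
  p(1,0)=9/68: -0.1324 × log₂(0.1324) = 0.3861
  p(1,1)=11/68: -0.1618 × log₂(0.1618) = 0.4251
  p(1,2)=11/68: -0.1618 × log₂(0.1618) = 0.4251
  p(2,0)=2/17: -0.1176 × log₂(0.1176) = 0.3632
  p(2,1)=2/17: -0.1176 × log₂(0.1176) = 0.3632
  p(2,2)=7/68: -0.1029 × log₂(0.1029) = 0.3377
H(X,Y) = 3.0367 bits


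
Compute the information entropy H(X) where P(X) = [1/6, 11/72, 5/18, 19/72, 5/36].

H(X) = -Σ p(x) log₂ p(x)
  -1/6 × log₂(1/6) = 0.4308
  -11/72 × log₂(11/72) = 0.4141
  -5/18 × log₂(5/18) = 0.5133
  -19/72 × log₂(19/72) = 0.5072
  -5/36 × log₂(5/36) = 0.3956
H(X) = 2.2610 bits


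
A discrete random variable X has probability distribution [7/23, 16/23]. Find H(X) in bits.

H(X) = -Σ p(x) log₂ p(x)
  -7/23 × log₂(7/23) = 0.5223
  -16/23 × log₂(16/23) = 0.3642
H(X) = 0.8865 bits


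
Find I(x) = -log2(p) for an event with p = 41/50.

Information content I(x) = -log₂(p(x))
I = -log₂(41/50) = -log₂(0.8200)
I = 0.2863 bits


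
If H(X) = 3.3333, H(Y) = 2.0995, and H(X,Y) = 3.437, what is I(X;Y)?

I(X;Y) = H(X) + H(Y) - H(X,Y)
I(X;Y) = 3.3333 + 2.0995 - 3.437 = 1.9958 bits


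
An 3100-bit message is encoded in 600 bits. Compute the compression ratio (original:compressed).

Compression ratio = Original / Compressed
= 3100 / 600 = 5.17:1


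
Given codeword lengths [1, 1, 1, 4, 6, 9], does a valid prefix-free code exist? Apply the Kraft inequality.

Kraft inequality: Σ 2^(-l_i) ≤ 1 for prefix-free code
Calculating: 2^(-1) + 2^(-1) + 2^(-1) + 2^(-4) + 2^(-6) + 2^(-9)
= 0.5 + 0.5 + 0.5 + 0.0625 + 0.015625 + 0.001953125
= 1.5801
Since 1.5801 > 1, prefix-free code does not exist


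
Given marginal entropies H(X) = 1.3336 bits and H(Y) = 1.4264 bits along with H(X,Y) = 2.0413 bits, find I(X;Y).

I(X;Y) = H(X) + H(Y) - H(X,Y)
I(X;Y) = 1.3336 + 1.4264 - 2.0413 = 0.7187 bits


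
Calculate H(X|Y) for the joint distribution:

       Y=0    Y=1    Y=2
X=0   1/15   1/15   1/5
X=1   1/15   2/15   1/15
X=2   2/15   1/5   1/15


H(X|Y) = Σ_y p(y) H(X|Y=y)
  p(Y=0) = 4/15, H(X|Y=0) = 1.5000
  p(Y=1) = 2/5, H(X|Y=1) = 1.4591
  p(Y=2) = 1/3, H(X|Y=2) = 1.3710
H(X|Y) = 0.2667×1.5000 + 0.4000×1.4591 + 0.3333×1.3710 = 1.4406 bits


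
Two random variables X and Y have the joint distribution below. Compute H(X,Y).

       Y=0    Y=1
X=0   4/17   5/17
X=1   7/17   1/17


H(X,Y) = -Σ p(x,y) log₂ p(x,y)
  p(0,0)=4/17: -0.2353 × log₂(0.2353) = 0.4912
  p(0,1)=5/17: -0.2941 × log₂(0.2941) = 0.5193
  p(1,0)=7/17: -0.4118 × log₂(0.4118) = 0.5271
  p(1,1)=1/17: -0.0588 × log₂(0.0588) = 0.2404
H(X,Y) = 1.7780 bits


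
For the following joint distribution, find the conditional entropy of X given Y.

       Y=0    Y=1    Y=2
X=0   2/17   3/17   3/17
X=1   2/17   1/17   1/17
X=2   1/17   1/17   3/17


H(X|Y) = Σ_y p(y) H(X|Y=y)
  p(Y=0) = 5/17, H(X|Y=0) = 1.5219
  p(Y=1) = 5/17, H(X|Y=1) = 1.3710
  p(Y=2) = 7/17, H(X|Y=2) = 1.4488
H(X|Y) = 0.2941×1.5219 + 0.2941×1.3710 + 0.4118×1.4488 = 1.4474 bits


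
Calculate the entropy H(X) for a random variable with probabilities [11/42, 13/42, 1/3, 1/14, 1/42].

H(X) = -Σ p(x) log₂ p(x)
  -11/42 × log₂(11/42) = 0.5062
  -13/42 × log₂(13/42) = 0.5237
  -1/3 × log₂(1/3) = 0.5283
  -1/14 × log₂(1/14) = 0.2720
  -1/42 × log₂(1/42) = 0.1284
H(X) = 1.9586 bits


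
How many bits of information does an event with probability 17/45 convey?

Information content I(x) = -log₂(p(x))
I = -log₂(17/45) = -log₂(0.3778)
I = 1.4044 bits


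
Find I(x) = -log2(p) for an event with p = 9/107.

Information content I(x) = -log₂(p(x))
I = -log₂(9/107) = -log₂(0.0841)
I = 3.5715 bits


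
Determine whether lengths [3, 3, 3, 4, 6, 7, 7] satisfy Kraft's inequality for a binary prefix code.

Kraft inequality: Σ 2^(-l_i) ≤ 1 for prefix-free code
Calculating: 2^(-3) + 2^(-3) + 2^(-3) + 2^(-4) + 2^(-6) + 2^(-7) + 2^(-7)
= 0.125 + 0.125 + 0.125 + 0.0625 + 0.015625 + 0.0078125 + 0.0078125
= 0.4688
Since 0.4688 ≤ 1, prefix-free code exists


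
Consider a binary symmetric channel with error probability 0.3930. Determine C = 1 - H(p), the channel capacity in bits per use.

For BSC with error probability p:
C = 1 - H(p) where H(p) is binary entropy
H(0.3930) = -0.3930 × log₂(0.3930) - 0.6070 × log₂(0.6070)
H(p) = 0.9667
C = 1 - 0.9667 = 0.0333 bits/use


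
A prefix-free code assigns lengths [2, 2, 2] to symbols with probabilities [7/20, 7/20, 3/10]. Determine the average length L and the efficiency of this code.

Average length L = Σ p_i × l_i = 2.0000 bits
Entropy H = 1.5813 bits
Efficiency η = H/L × 100% = 79.06%


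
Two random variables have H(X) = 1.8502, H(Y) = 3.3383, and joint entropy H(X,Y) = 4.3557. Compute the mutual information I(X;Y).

I(X;Y) = H(X) + H(Y) - H(X,Y)
I(X;Y) = 1.8502 + 3.3383 - 4.3557 = 0.8328 bits


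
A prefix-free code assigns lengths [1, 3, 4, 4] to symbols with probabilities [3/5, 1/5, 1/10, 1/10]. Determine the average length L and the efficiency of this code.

Average length L = Σ p_i × l_i = 2.0000 bits
Entropy H = 1.5710 bits
Efficiency η = H/L × 100% = 78.55%


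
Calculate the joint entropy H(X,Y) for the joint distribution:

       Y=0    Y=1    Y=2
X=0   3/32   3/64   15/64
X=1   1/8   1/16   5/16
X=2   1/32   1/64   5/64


H(X,Y) = -Σ p(x,y) log₂ p(x,y)
  p(0,0)=3/32: -0.0938 × log₂(0.0938) = 0.3202
  p(0,1)=3/64: -0.0469 × log₂(0.0469) = 0.2070
  p(0,2)=15/64: -0.2344 × log₂(0.2344) = 0.4906
  p(1,0)=1/8: -0.1250 × log₂(0.1250) = 0.3750
  p(1,1)=1/16: -0.0625 × log₂(0.0625) = 0.2500
  p(1,2)=5/16: -0.3125 × log₂(0.3125) = 0.5244
  p(2,0)=1/32: -0.0312 × log₂(0.0312) = 0.1562
  p(2,1)=1/64: -0.0156 × log₂(0.0156) = 0.0938
  p(2,2)=5/64: -0.0781 × log₂(0.0781) = 0.2873
H(X,Y) = 2.7044 bits


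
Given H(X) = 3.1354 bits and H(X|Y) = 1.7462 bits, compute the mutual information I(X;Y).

I(X;Y) = H(X) - H(X|Y)
I(X;Y) = 3.1354 - 1.7462 = 1.3892 bits
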